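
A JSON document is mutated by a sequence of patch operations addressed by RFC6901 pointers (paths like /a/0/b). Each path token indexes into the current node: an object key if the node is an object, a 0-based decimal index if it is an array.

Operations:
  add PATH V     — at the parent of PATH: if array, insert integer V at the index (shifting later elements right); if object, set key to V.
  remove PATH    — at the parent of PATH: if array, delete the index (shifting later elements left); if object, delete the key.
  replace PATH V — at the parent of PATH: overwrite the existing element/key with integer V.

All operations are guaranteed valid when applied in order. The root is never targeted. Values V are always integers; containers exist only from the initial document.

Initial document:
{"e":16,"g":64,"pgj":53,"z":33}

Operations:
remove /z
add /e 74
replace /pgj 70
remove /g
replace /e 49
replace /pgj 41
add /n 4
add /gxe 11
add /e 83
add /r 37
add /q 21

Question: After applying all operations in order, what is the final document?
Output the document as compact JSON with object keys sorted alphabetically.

Answer: {"e":83,"gxe":11,"n":4,"pgj":41,"q":21,"r":37}

Derivation:
After op 1 (remove /z): {"e":16,"g":64,"pgj":53}
After op 2 (add /e 74): {"e":74,"g":64,"pgj":53}
After op 3 (replace /pgj 70): {"e":74,"g":64,"pgj":70}
After op 4 (remove /g): {"e":74,"pgj":70}
After op 5 (replace /e 49): {"e":49,"pgj":70}
After op 6 (replace /pgj 41): {"e":49,"pgj":41}
After op 7 (add /n 4): {"e":49,"n":4,"pgj":41}
After op 8 (add /gxe 11): {"e":49,"gxe":11,"n":4,"pgj":41}
After op 9 (add /e 83): {"e":83,"gxe":11,"n":4,"pgj":41}
After op 10 (add /r 37): {"e":83,"gxe":11,"n":4,"pgj":41,"r":37}
After op 11 (add /q 21): {"e":83,"gxe":11,"n":4,"pgj":41,"q":21,"r":37}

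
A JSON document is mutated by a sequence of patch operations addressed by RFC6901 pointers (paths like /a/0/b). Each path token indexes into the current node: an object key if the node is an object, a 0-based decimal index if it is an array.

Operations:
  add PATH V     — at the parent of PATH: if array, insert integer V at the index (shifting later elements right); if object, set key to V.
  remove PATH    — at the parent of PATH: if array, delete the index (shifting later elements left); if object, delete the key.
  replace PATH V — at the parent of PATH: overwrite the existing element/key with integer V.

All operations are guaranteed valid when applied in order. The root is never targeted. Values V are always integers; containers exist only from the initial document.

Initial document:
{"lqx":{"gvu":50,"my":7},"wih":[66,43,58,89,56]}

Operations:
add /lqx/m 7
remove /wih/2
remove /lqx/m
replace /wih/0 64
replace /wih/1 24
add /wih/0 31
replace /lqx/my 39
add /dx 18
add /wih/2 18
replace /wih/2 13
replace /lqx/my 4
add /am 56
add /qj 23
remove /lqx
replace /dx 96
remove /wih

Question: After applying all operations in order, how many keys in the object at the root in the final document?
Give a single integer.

After op 1 (add /lqx/m 7): {"lqx":{"gvu":50,"m":7,"my":7},"wih":[66,43,58,89,56]}
After op 2 (remove /wih/2): {"lqx":{"gvu":50,"m":7,"my":7},"wih":[66,43,89,56]}
After op 3 (remove /lqx/m): {"lqx":{"gvu":50,"my":7},"wih":[66,43,89,56]}
After op 4 (replace /wih/0 64): {"lqx":{"gvu":50,"my":7},"wih":[64,43,89,56]}
After op 5 (replace /wih/1 24): {"lqx":{"gvu":50,"my":7},"wih":[64,24,89,56]}
After op 6 (add /wih/0 31): {"lqx":{"gvu":50,"my":7},"wih":[31,64,24,89,56]}
After op 7 (replace /lqx/my 39): {"lqx":{"gvu":50,"my":39},"wih":[31,64,24,89,56]}
After op 8 (add /dx 18): {"dx":18,"lqx":{"gvu":50,"my":39},"wih":[31,64,24,89,56]}
After op 9 (add /wih/2 18): {"dx":18,"lqx":{"gvu":50,"my":39},"wih":[31,64,18,24,89,56]}
After op 10 (replace /wih/2 13): {"dx":18,"lqx":{"gvu":50,"my":39},"wih":[31,64,13,24,89,56]}
After op 11 (replace /lqx/my 4): {"dx":18,"lqx":{"gvu":50,"my":4},"wih":[31,64,13,24,89,56]}
After op 12 (add /am 56): {"am":56,"dx":18,"lqx":{"gvu":50,"my":4},"wih":[31,64,13,24,89,56]}
After op 13 (add /qj 23): {"am":56,"dx":18,"lqx":{"gvu":50,"my":4},"qj":23,"wih":[31,64,13,24,89,56]}
After op 14 (remove /lqx): {"am":56,"dx":18,"qj":23,"wih":[31,64,13,24,89,56]}
After op 15 (replace /dx 96): {"am":56,"dx":96,"qj":23,"wih":[31,64,13,24,89,56]}
After op 16 (remove /wih): {"am":56,"dx":96,"qj":23}
Size at the root: 3

Answer: 3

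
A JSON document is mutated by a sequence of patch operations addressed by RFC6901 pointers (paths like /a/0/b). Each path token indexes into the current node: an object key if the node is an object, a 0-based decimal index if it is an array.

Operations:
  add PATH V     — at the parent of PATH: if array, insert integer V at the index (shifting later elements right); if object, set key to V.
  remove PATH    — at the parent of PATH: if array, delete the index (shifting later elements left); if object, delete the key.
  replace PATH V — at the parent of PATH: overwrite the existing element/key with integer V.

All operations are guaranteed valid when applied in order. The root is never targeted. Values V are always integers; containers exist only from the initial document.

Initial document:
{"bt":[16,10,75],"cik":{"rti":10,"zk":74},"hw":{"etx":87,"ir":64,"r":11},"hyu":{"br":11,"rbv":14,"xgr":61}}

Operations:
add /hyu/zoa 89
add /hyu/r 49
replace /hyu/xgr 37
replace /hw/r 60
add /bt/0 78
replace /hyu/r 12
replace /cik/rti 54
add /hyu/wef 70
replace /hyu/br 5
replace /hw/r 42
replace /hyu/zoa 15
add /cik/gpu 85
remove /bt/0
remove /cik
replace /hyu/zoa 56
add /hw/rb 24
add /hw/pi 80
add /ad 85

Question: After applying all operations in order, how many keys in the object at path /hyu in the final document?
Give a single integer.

Answer: 6

Derivation:
After op 1 (add /hyu/zoa 89): {"bt":[16,10,75],"cik":{"rti":10,"zk":74},"hw":{"etx":87,"ir":64,"r":11},"hyu":{"br":11,"rbv":14,"xgr":61,"zoa":89}}
After op 2 (add /hyu/r 49): {"bt":[16,10,75],"cik":{"rti":10,"zk":74},"hw":{"etx":87,"ir":64,"r":11},"hyu":{"br":11,"r":49,"rbv":14,"xgr":61,"zoa":89}}
After op 3 (replace /hyu/xgr 37): {"bt":[16,10,75],"cik":{"rti":10,"zk":74},"hw":{"etx":87,"ir":64,"r":11},"hyu":{"br":11,"r":49,"rbv":14,"xgr":37,"zoa":89}}
After op 4 (replace /hw/r 60): {"bt":[16,10,75],"cik":{"rti":10,"zk":74},"hw":{"etx":87,"ir":64,"r":60},"hyu":{"br":11,"r":49,"rbv":14,"xgr":37,"zoa":89}}
After op 5 (add /bt/0 78): {"bt":[78,16,10,75],"cik":{"rti":10,"zk":74},"hw":{"etx":87,"ir":64,"r":60},"hyu":{"br":11,"r":49,"rbv":14,"xgr":37,"zoa":89}}
After op 6 (replace /hyu/r 12): {"bt":[78,16,10,75],"cik":{"rti":10,"zk":74},"hw":{"etx":87,"ir":64,"r":60},"hyu":{"br":11,"r":12,"rbv":14,"xgr":37,"zoa":89}}
After op 7 (replace /cik/rti 54): {"bt":[78,16,10,75],"cik":{"rti":54,"zk":74},"hw":{"etx":87,"ir":64,"r":60},"hyu":{"br":11,"r":12,"rbv":14,"xgr":37,"zoa":89}}
After op 8 (add /hyu/wef 70): {"bt":[78,16,10,75],"cik":{"rti":54,"zk":74},"hw":{"etx":87,"ir":64,"r":60},"hyu":{"br":11,"r":12,"rbv":14,"wef":70,"xgr":37,"zoa":89}}
After op 9 (replace /hyu/br 5): {"bt":[78,16,10,75],"cik":{"rti":54,"zk":74},"hw":{"etx":87,"ir":64,"r":60},"hyu":{"br":5,"r":12,"rbv":14,"wef":70,"xgr":37,"zoa":89}}
After op 10 (replace /hw/r 42): {"bt":[78,16,10,75],"cik":{"rti":54,"zk":74},"hw":{"etx":87,"ir":64,"r":42},"hyu":{"br":5,"r":12,"rbv":14,"wef":70,"xgr":37,"zoa":89}}
After op 11 (replace /hyu/zoa 15): {"bt":[78,16,10,75],"cik":{"rti":54,"zk":74},"hw":{"etx":87,"ir":64,"r":42},"hyu":{"br":5,"r":12,"rbv":14,"wef":70,"xgr":37,"zoa":15}}
After op 12 (add /cik/gpu 85): {"bt":[78,16,10,75],"cik":{"gpu":85,"rti":54,"zk":74},"hw":{"etx":87,"ir":64,"r":42},"hyu":{"br":5,"r":12,"rbv":14,"wef":70,"xgr":37,"zoa":15}}
After op 13 (remove /bt/0): {"bt":[16,10,75],"cik":{"gpu":85,"rti":54,"zk":74},"hw":{"etx":87,"ir":64,"r":42},"hyu":{"br":5,"r":12,"rbv":14,"wef":70,"xgr":37,"zoa":15}}
After op 14 (remove /cik): {"bt":[16,10,75],"hw":{"etx":87,"ir":64,"r":42},"hyu":{"br":5,"r":12,"rbv":14,"wef":70,"xgr":37,"zoa":15}}
After op 15 (replace /hyu/zoa 56): {"bt":[16,10,75],"hw":{"etx":87,"ir":64,"r":42},"hyu":{"br":5,"r":12,"rbv":14,"wef":70,"xgr":37,"zoa":56}}
After op 16 (add /hw/rb 24): {"bt":[16,10,75],"hw":{"etx":87,"ir":64,"r":42,"rb":24},"hyu":{"br":5,"r":12,"rbv":14,"wef":70,"xgr":37,"zoa":56}}
After op 17 (add /hw/pi 80): {"bt":[16,10,75],"hw":{"etx":87,"ir":64,"pi":80,"r":42,"rb":24},"hyu":{"br":5,"r":12,"rbv":14,"wef":70,"xgr":37,"zoa":56}}
After op 18 (add /ad 85): {"ad":85,"bt":[16,10,75],"hw":{"etx":87,"ir":64,"pi":80,"r":42,"rb":24},"hyu":{"br":5,"r":12,"rbv":14,"wef":70,"xgr":37,"zoa":56}}
Size at path /hyu: 6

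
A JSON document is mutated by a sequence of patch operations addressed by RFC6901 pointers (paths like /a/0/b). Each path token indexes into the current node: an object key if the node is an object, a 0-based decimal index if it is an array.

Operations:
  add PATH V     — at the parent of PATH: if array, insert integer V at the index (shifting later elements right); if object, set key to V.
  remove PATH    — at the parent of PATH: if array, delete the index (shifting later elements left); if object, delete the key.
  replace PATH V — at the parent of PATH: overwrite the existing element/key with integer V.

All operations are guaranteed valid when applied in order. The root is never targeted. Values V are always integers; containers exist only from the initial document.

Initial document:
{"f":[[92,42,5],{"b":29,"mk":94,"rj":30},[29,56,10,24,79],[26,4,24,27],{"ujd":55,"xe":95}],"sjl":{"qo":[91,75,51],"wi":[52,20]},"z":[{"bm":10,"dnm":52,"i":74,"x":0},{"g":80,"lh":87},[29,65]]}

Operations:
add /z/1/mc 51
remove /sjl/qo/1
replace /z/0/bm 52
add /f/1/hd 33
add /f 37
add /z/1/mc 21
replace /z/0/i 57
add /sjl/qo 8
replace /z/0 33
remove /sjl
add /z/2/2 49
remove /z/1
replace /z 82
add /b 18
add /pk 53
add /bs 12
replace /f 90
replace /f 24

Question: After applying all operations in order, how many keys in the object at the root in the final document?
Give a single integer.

Answer: 5

Derivation:
After op 1 (add /z/1/mc 51): {"f":[[92,42,5],{"b":29,"mk":94,"rj":30},[29,56,10,24,79],[26,4,24,27],{"ujd":55,"xe":95}],"sjl":{"qo":[91,75,51],"wi":[52,20]},"z":[{"bm":10,"dnm":52,"i":74,"x":0},{"g":80,"lh":87,"mc":51},[29,65]]}
After op 2 (remove /sjl/qo/1): {"f":[[92,42,5],{"b":29,"mk":94,"rj":30},[29,56,10,24,79],[26,4,24,27],{"ujd":55,"xe":95}],"sjl":{"qo":[91,51],"wi":[52,20]},"z":[{"bm":10,"dnm":52,"i":74,"x":0},{"g":80,"lh":87,"mc":51},[29,65]]}
After op 3 (replace /z/0/bm 52): {"f":[[92,42,5],{"b":29,"mk":94,"rj":30},[29,56,10,24,79],[26,4,24,27],{"ujd":55,"xe":95}],"sjl":{"qo":[91,51],"wi":[52,20]},"z":[{"bm":52,"dnm":52,"i":74,"x":0},{"g":80,"lh":87,"mc":51},[29,65]]}
After op 4 (add /f/1/hd 33): {"f":[[92,42,5],{"b":29,"hd":33,"mk":94,"rj":30},[29,56,10,24,79],[26,4,24,27],{"ujd":55,"xe":95}],"sjl":{"qo":[91,51],"wi":[52,20]},"z":[{"bm":52,"dnm":52,"i":74,"x":0},{"g":80,"lh":87,"mc":51},[29,65]]}
After op 5 (add /f 37): {"f":37,"sjl":{"qo":[91,51],"wi":[52,20]},"z":[{"bm":52,"dnm":52,"i":74,"x":0},{"g":80,"lh":87,"mc":51},[29,65]]}
After op 6 (add /z/1/mc 21): {"f":37,"sjl":{"qo":[91,51],"wi":[52,20]},"z":[{"bm":52,"dnm":52,"i":74,"x":0},{"g":80,"lh":87,"mc":21},[29,65]]}
After op 7 (replace /z/0/i 57): {"f":37,"sjl":{"qo":[91,51],"wi":[52,20]},"z":[{"bm":52,"dnm":52,"i":57,"x":0},{"g":80,"lh":87,"mc":21},[29,65]]}
After op 8 (add /sjl/qo 8): {"f":37,"sjl":{"qo":8,"wi":[52,20]},"z":[{"bm":52,"dnm":52,"i":57,"x":0},{"g":80,"lh":87,"mc":21},[29,65]]}
After op 9 (replace /z/0 33): {"f":37,"sjl":{"qo":8,"wi":[52,20]},"z":[33,{"g":80,"lh":87,"mc":21},[29,65]]}
After op 10 (remove /sjl): {"f":37,"z":[33,{"g":80,"lh":87,"mc":21},[29,65]]}
After op 11 (add /z/2/2 49): {"f":37,"z":[33,{"g":80,"lh":87,"mc":21},[29,65,49]]}
After op 12 (remove /z/1): {"f":37,"z":[33,[29,65,49]]}
After op 13 (replace /z 82): {"f":37,"z":82}
After op 14 (add /b 18): {"b":18,"f":37,"z":82}
After op 15 (add /pk 53): {"b":18,"f":37,"pk":53,"z":82}
After op 16 (add /bs 12): {"b":18,"bs":12,"f":37,"pk":53,"z":82}
After op 17 (replace /f 90): {"b":18,"bs":12,"f":90,"pk":53,"z":82}
After op 18 (replace /f 24): {"b":18,"bs":12,"f":24,"pk":53,"z":82}
Size at the root: 5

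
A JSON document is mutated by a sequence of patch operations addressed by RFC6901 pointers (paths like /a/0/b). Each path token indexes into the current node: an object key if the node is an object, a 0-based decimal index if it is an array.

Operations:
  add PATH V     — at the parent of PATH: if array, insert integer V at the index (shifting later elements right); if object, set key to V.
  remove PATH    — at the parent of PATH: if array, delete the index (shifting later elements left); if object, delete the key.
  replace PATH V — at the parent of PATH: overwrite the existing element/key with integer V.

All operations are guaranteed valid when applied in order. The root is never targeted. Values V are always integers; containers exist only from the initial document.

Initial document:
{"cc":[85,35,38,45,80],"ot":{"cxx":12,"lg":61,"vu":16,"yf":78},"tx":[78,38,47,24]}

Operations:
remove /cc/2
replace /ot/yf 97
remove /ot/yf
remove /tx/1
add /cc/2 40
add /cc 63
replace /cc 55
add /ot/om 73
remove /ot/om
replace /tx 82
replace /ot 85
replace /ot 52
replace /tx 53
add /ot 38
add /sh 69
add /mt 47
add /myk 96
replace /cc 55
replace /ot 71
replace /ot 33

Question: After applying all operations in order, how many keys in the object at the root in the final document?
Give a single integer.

After op 1 (remove /cc/2): {"cc":[85,35,45,80],"ot":{"cxx":12,"lg":61,"vu":16,"yf":78},"tx":[78,38,47,24]}
After op 2 (replace /ot/yf 97): {"cc":[85,35,45,80],"ot":{"cxx":12,"lg":61,"vu":16,"yf":97},"tx":[78,38,47,24]}
After op 3 (remove /ot/yf): {"cc":[85,35,45,80],"ot":{"cxx":12,"lg":61,"vu":16},"tx":[78,38,47,24]}
After op 4 (remove /tx/1): {"cc":[85,35,45,80],"ot":{"cxx":12,"lg":61,"vu":16},"tx":[78,47,24]}
After op 5 (add /cc/2 40): {"cc":[85,35,40,45,80],"ot":{"cxx":12,"lg":61,"vu":16},"tx":[78,47,24]}
After op 6 (add /cc 63): {"cc":63,"ot":{"cxx":12,"lg":61,"vu":16},"tx":[78,47,24]}
After op 7 (replace /cc 55): {"cc":55,"ot":{"cxx":12,"lg":61,"vu":16},"tx":[78,47,24]}
After op 8 (add /ot/om 73): {"cc":55,"ot":{"cxx":12,"lg":61,"om":73,"vu":16},"tx":[78,47,24]}
After op 9 (remove /ot/om): {"cc":55,"ot":{"cxx":12,"lg":61,"vu":16},"tx":[78,47,24]}
After op 10 (replace /tx 82): {"cc":55,"ot":{"cxx":12,"lg":61,"vu":16},"tx":82}
After op 11 (replace /ot 85): {"cc":55,"ot":85,"tx":82}
After op 12 (replace /ot 52): {"cc":55,"ot":52,"tx":82}
After op 13 (replace /tx 53): {"cc":55,"ot":52,"tx":53}
After op 14 (add /ot 38): {"cc":55,"ot":38,"tx":53}
After op 15 (add /sh 69): {"cc":55,"ot":38,"sh":69,"tx":53}
After op 16 (add /mt 47): {"cc":55,"mt":47,"ot":38,"sh":69,"tx":53}
After op 17 (add /myk 96): {"cc":55,"mt":47,"myk":96,"ot":38,"sh":69,"tx":53}
After op 18 (replace /cc 55): {"cc":55,"mt":47,"myk":96,"ot":38,"sh":69,"tx":53}
After op 19 (replace /ot 71): {"cc":55,"mt":47,"myk":96,"ot":71,"sh":69,"tx":53}
After op 20 (replace /ot 33): {"cc":55,"mt":47,"myk":96,"ot":33,"sh":69,"tx":53}
Size at the root: 6

Answer: 6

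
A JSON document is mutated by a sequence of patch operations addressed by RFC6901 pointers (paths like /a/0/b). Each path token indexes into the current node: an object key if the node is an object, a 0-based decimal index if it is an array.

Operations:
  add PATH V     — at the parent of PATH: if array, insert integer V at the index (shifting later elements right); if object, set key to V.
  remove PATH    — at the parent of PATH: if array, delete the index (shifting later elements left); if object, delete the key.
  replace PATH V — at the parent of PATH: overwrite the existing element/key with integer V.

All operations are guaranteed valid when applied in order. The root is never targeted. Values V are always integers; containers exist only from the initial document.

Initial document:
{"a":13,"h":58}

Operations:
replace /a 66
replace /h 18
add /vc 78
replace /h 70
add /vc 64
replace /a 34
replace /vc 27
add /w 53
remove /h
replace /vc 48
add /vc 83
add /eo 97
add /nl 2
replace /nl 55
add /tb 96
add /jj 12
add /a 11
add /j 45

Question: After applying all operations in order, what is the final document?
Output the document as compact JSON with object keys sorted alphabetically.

After op 1 (replace /a 66): {"a":66,"h":58}
After op 2 (replace /h 18): {"a":66,"h":18}
After op 3 (add /vc 78): {"a":66,"h":18,"vc":78}
After op 4 (replace /h 70): {"a":66,"h":70,"vc":78}
After op 5 (add /vc 64): {"a":66,"h":70,"vc":64}
After op 6 (replace /a 34): {"a":34,"h":70,"vc":64}
After op 7 (replace /vc 27): {"a":34,"h":70,"vc":27}
After op 8 (add /w 53): {"a":34,"h":70,"vc":27,"w":53}
After op 9 (remove /h): {"a":34,"vc":27,"w":53}
After op 10 (replace /vc 48): {"a":34,"vc":48,"w":53}
After op 11 (add /vc 83): {"a":34,"vc":83,"w":53}
After op 12 (add /eo 97): {"a":34,"eo":97,"vc":83,"w":53}
After op 13 (add /nl 2): {"a":34,"eo":97,"nl":2,"vc":83,"w":53}
After op 14 (replace /nl 55): {"a":34,"eo":97,"nl":55,"vc":83,"w":53}
After op 15 (add /tb 96): {"a":34,"eo":97,"nl":55,"tb":96,"vc":83,"w":53}
After op 16 (add /jj 12): {"a":34,"eo":97,"jj":12,"nl":55,"tb":96,"vc":83,"w":53}
After op 17 (add /a 11): {"a":11,"eo":97,"jj":12,"nl":55,"tb":96,"vc":83,"w":53}
After op 18 (add /j 45): {"a":11,"eo":97,"j":45,"jj":12,"nl":55,"tb":96,"vc":83,"w":53}

Answer: {"a":11,"eo":97,"j":45,"jj":12,"nl":55,"tb":96,"vc":83,"w":53}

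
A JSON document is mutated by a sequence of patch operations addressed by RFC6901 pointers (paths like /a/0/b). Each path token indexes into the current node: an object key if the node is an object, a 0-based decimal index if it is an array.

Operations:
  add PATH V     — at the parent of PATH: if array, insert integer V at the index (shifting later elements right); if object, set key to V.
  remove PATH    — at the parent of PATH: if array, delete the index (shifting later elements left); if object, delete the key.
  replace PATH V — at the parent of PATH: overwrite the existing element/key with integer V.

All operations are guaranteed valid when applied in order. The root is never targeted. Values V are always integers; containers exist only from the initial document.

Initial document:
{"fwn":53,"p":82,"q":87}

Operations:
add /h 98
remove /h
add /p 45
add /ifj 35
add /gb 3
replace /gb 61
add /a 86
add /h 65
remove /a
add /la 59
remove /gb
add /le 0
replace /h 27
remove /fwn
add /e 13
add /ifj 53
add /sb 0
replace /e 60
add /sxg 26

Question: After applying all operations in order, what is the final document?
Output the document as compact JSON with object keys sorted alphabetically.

Answer: {"e":60,"h":27,"ifj":53,"la":59,"le":0,"p":45,"q":87,"sb":0,"sxg":26}

Derivation:
After op 1 (add /h 98): {"fwn":53,"h":98,"p":82,"q":87}
After op 2 (remove /h): {"fwn":53,"p":82,"q":87}
After op 3 (add /p 45): {"fwn":53,"p":45,"q":87}
After op 4 (add /ifj 35): {"fwn":53,"ifj":35,"p":45,"q":87}
After op 5 (add /gb 3): {"fwn":53,"gb":3,"ifj":35,"p":45,"q":87}
After op 6 (replace /gb 61): {"fwn":53,"gb":61,"ifj":35,"p":45,"q":87}
After op 7 (add /a 86): {"a":86,"fwn":53,"gb":61,"ifj":35,"p":45,"q":87}
After op 8 (add /h 65): {"a":86,"fwn":53,"gb":61,"h":65,"ifj":35,"p":45,"q":87}
After op 9 (remove /a): {"fwn":53,"gb":61,"h":65,"ifj":35,"p":45,"q":87}
After op 10 (add /la 59): {"fwn":53,"gb":61,"h":65,"ifj":35,"la":59,"p":45,"q":87}
After op 11 (remove /gb): {"fwn":53,"h":65,"ifj":35,"la":59,"p":45,"q":87}
After op 12 (add /le 0): {"fwn":53,"h":65,"ifj":35,"la":59,"le":0,"p":45,"q":87}
After op 13 (replace /h 27): {"fwn":53,"h":27,"ifj":35,"la":59,"le":0,"p":45,"q":87}
After op 14 (remove /fwn): {"h":27,"ifj":35,"la":59,"le":0,"p":45,"q":87}
After op 15 (add /e 13): {"e":13,"h":27,"ifj":35,"la":59,"le":0,"p":45,"q":87}
After op 16 (add /ifj 53): {"e":13,"h":27,"ifj":53,"la":59,"le":0,"p":45,"q":87}
After op 17 (add /sb 0): {"e":13,"h":27,"ifj":53,"la":59,"le":0,"p":45,"q":87,"sb":0}
After op 18 (replace /e 60): {"e":60,"h":27,"ifj":53,"la":59,"le":0,"p":45,"q":87,"sb":0}
After op 19 (add /sxg 26): {"e":60,"h":27,"ifj":53,"la":59,"le":0,"p":45,"q":87,"sb":0,"sxg":26}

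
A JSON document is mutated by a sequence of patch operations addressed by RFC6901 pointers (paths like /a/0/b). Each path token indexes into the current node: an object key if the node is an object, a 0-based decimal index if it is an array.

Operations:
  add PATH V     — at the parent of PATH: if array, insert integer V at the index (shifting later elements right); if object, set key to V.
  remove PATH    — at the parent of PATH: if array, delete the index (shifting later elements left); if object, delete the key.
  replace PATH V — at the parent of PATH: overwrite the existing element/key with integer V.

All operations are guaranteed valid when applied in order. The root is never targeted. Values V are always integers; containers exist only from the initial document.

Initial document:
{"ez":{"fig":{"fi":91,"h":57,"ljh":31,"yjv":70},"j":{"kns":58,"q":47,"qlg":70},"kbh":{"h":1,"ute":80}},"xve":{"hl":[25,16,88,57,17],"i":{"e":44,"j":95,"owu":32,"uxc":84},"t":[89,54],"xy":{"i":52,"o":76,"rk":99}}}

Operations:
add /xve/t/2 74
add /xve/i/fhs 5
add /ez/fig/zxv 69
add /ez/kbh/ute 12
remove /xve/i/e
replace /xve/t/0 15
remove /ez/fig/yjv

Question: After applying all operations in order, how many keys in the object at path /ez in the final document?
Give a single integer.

Answer: 3

Derivation:
After op 1 (add /xve/t/2 74): {"ez":{"fig":{"fi":91,"h":57,"ljh":31,"yjv":70},"j":{"kns":58,"q":47,"qlg":70},"kbh":{"h":1,"ute":80}},"xve":{"hl":[25,16,88,57,17],"i":{"e":44,"j":95,"owu":32,"uxc":84},"t":[89,54,74],"xy":{"i":52,"o":76,"rk":99}}}
After op 2 (add /xve/i/fhs 5): {"ez":{"fig":{"fi":91,"h":57,"ljh":31,"yjv":70},"j":{"kns":58,"q":47,"qlg":70},"kbh":{"h":1,"ute":80}},"xve":{"hl":[25,16,88,57,17],"i":{"e":44,"fhs":5,"j":95,"owu":32,"uxc":84},"t":[89,54,74],"xy":{"i":52,"o":76,"rk":99}}}
After op 3 (add /ez/fig/zxv 69): {"ez":{"fig":{"fi":91,"h":57,"ljh":31,"yjv":70,"zxv":69},"j":{"kns":58,"q":47,"qlg":70},"kbh":{"h":1,"ute":80}},"xve":{"hl":[25,16,88,57,17],"i":{"e":44,"fhs":5,"j":95,"owu":32,"uxc":84},"t":[89,54,74],"xy":{"i":52,"o":76,"rk":99}}}
After op 4 (add /ez/kbh/ute 12): {"ez":{"fig":{"fi":91,"h":57,"ljh":31,"yjv":70,"zxv":69},"j":{"kns":58,"q":47,"qlg":70},"kbh":{"h":1,"ute":12}},"xve":{"hl":[25,16,88,57,17],"i":{"e":44,"fhs":5,"j":95,"owu":32,"uxc":84},"t":[89,54,74],"xy":{"i":52,"o":76,"rk":99}}}
After op 5 (remove /xve/i/e): {"ez":{"fig":{"fi":91,"h":57,"ljh":31,"yjv":70,"zxv":69},"j":{"kns":58,"q":47,"qlg":70},"kbh":{"h":1,"ute":12}},"xve":{"hl":[25,16,88,57,17],"i":{"fhs":5,"j":95,"owu":32,"uxc":84},"t":[89,54,74],"xy":{"i":52,"o":76,"rk":99}}}
After op 6 (replace /xve/t/0 15): {"ez":{"fig":{"fi":91,"h":57,"ljh":31,"yjv":70,"zxv":69},"j":{"kns":58,"q":47,"qlg":70},"kbh":{"h":1,"ute":12}},"xve":{"hl":[25,16,88,57,17],"i":{"fhs":5,"j":95,"owu":32,"uxc":84},"t":[15,54,74],"xy":{"i":52,"o":76,"rk":99}}}
After op 7 (remove /ez/fig/yjv): {"ez":{"fig":{"fi":91,"h":57,"ljh":31,"zxv":69},"j":{"kns":58,"q":47,"qlg":70},"kbh":{"h":1,"ute":12}},"xve":{"hl":[25,16,88,57,17],"i":{"fhs":5,"j":95,"owu":32,"uxc":84},"t":[15,54,74],"xy":{"i":52,"o":76,"rk":99}}}
Size at path /ez: 3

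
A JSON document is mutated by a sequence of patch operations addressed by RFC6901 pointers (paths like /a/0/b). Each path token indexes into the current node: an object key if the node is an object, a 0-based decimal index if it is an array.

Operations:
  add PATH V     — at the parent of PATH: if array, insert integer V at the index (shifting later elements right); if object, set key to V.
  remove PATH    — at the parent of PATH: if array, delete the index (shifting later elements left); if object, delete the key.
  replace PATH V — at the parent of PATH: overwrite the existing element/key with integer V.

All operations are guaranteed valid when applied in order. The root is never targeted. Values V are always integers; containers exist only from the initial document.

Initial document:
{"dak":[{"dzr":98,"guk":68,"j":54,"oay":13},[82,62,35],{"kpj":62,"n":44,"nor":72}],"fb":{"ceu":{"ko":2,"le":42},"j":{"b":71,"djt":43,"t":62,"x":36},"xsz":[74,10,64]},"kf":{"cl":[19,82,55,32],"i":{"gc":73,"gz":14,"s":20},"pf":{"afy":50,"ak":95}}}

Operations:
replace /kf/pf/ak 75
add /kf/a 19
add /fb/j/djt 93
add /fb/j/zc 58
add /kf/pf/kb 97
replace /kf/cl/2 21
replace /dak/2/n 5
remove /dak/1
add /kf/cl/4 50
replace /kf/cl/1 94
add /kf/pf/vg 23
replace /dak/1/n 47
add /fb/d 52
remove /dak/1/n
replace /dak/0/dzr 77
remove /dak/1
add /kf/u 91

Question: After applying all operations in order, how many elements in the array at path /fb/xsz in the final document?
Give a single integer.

After op 1 (replace /kf/pf/ak 75): {"dak":[{"dzr":98,"guk":68,"j":54,"oay":13},[82,62,35],{"kpj":62,"n":44,"nor":72}],"fb":{"ceu":{"ko":2,"le":42},"j":{"b":71,"djt":43,"t":62,"x":36},"xsz":[74,10,64]},"kf":{"cl":[19,82,55,32],"i":{"gc":73,"gz":14,"s":20},"pf":{"afy":50,"ak":75}}}
After op 2 (add /kf/a 19): {"dak":[{"dzr":98,"guk":68,"j":54,"oay":13},[82,62,35],{"kpj":62,"n":44,"nor":72}],"fb":{"ceu":{"ko":2,"le":42},"j":{"b":71,"djt":43,"t":62,"x":36},"xsz":[74,10,64]},"kf":{"a":19,"cl":[19,82,55,32],"i":{"gc":73,"gz":14,"s":20},"pf":{"afy":50,"ak":75}}}
After op 3 (add /fb/j/djt 93): {"dak":[{"dzr":98,"guk":68,"j":54,"oay":13},[82,62,35],{"kpj":62,"n":44,"nor":72}],"fb":{"ceu":{"ko":2,"le":42},"j":{"b":71,"djt":93,"t":62,"x":36},"xsz":[74,10,64]},"kf":{"a":19,"cl":[19,82,55,32],"i":{"gc":73,"gz":14,"s":20},"pf":{"afy":50,"ak":75}}}
After op 4 (add /fb/j/zc 58): {"dak":[{"dzr":98,"guk":68,"j":54,"oay":13},[82,62,35],{"kpj":62,"n":44,"nor":72}],"fb":{"ceu":{"ko":2,"le":42},"j":{"b":71,"djt":93,"t":62,"x":36,"zc":58},"xsz":[74,10,64]},"kf":{"a":19,"cl":[19,82,55,32],"i":{"gc":73,"gz":14,"s":20},"pf":{"afy":50,"ak":75}}}
After op 5 (add /kf/pf/kb 97): {"dak":[{"dzr":98,"guk":68,"j":54,"oay":13},[82,62,35],{"kpj":62,"n":44,"nor":72}],"fb":{"ceu":{"ko":2,"le":42},"j":{"b":71,"djt":93,"t":62,"x":36,"zc":58},"xsz":[74,10,64]},"kf":{"a":19,"cl":[19,82,55,32],"i":{"gc":73,"gz":14,"s":20},"pf":{"afy":50,"ak":75,"kb":97}}}
After op 6 (replace /kf/cl/2 21): {"dak":[{"dzr":98,"guk":68,"j":54,"oay":13},[82,62,35],{"kpj":62,"n":44,"nor":72}],"fb":{"ceu":{"ko":2,"le":42},"j":{"b":71,"djt":93,"t":62,"x":36,"zc":58},"xsz":[74,10,64]},"kf":{"a":19,"cl":[19,82,21,32],"i":{"gc":73,"gz":14,"s":20},"pf":{"afy":50,"ak":75,"kb":97}}}
After op 7 (replace /dak/2/n 5): {"dak":[{"dzr":98,"guk":68,"j":54,"oay":13},[82,62,35],{"kpj":62,"n":5,"nor":72}],"fb":{"ceu":{"ko":2,"le":42},"j":{"b":71,"djt":93,"t":62,"x":36,"zc":58},"xsz":[74,10,64]},"kf":{"a":19,"cl":[19,82,21,32],"i":{"gc":73,"gz":14,"s":20},"pf":{"afy":50,"ak":75,"kb":97}}}
After op 8 (remove /dak/1): {"dak":[{"dzr":98,"guk":68,"j":54,"oay":13},{"kpj":62,"n":5,"nor":72}],"fb":{"ceu":{"ko":2,"le":42},"j":{"b":71,"djt":93,"t":62,"x":36,"zc":58},"xsz":[74,10,64]},"kf":{"a":19,"cl":[19,82,21,32],"i":{"gc":73,"gz":14,"s":20},"pf":{"afy":50,"ak":75,"kb":97}}}
After op 9 (add /kf/cl/4 50): {"dak":[{"dzr":98,"guk":68,"j":54,"oay":13},{"kpj":62,"n":5,"nor":72}],"fb":{"ceu":{"ko":2,"le":42},"j":{"b":71,"djt":93,"t":62,"x":36,"zc":58},"xsz":[74,10,64]},"kf":{"a":19,"cl":[19,82,21,32,50],"i":{"gc":73,"gz":14,"s":20},"pf":{"afy":50,"ak":75,"kb":97}}}
After op 10 (replace /kf/cl/1 94): {"dak":[{"dzr":98,"guk":68,"j":54,"oay":13},{"kpj":62,"n":5,"nor":72}],"fb":{"ceu":{"ko":2,"le":42},"j":{"b":71,"djt":93,"t":62,"x":36,"zc":58},"xsz":[74,10,64]},"kf":{"a":19,"cl":[19,94,21,32,50],"i":{"gc":73,"gz":14,"s":20},"pf":{"afy":50,"ak":75,"kb":97}}}
After op 11 (add /kf/pf/vg 23): {"dak":[{"dzr":98,"guk":68,"j":54,"oay":13},{"kpj":62,"n":5,"nor":72}],"fb":{"ceu":{"ko":2,"le":42},"j":{"b":71,"djt":93,"t":62,"x":36,"zc":58},"xsz":[74,10,64]},"kf":{"a":19,"cl":[19,94,21,32,50],"i":{"gc":73,"gz":14,"s":20},"pf":{"afy":50,"ak":75,"kb":97,"vg":23}}}
After op 12 (replace /dak/1/n 47): {"dak":[{"dzr":98,"guk":68,"j":54,"oay":13},{"kpj":62,"n":47,"nor":72}],"fb":{"ceu":{"ko":2,"le":42},"j":{"b":71,"djt":93,"t":62,"x":36,"zc":58},"xsz":[74,10,64]},"kf":{"a":19,"cl":[19,94,21,32,50],"i":{"gc":73,"gz":14,"s":20},"pf":{"afy":50,"ak":75,"kb":97,"vg":23}}}
After op 13 (add /fb/d 52): {"dak":[{"dzr":98,"guk":68,"j":54,"oay":13},{"kpj":62,"n":47,"nor":72}],"fb":{"ceu":{"ko":2,"le":42},"d":52,"j":{"b":71,"djt":93,"t":62,"x":36,"zc":58},"xsz":[74,10,64]},"kf":{"a":19,"cl":[19,94,21,32,50],"i":{"gc":73,"gz":14,"s":20},"pf":{"afy":50,"ak":75,"kb":97,"vg":23}}}
After op 14 (remove /dak/1/n): {"dak":[{"dzr":98,"guk":68,"j":54,"oay":13},{"kpj":62,"nor":72}],"fb":{"ceu":{"ko":2,"le":42},"d":52,"j":{"b":71,"djt":93,"t":62,"x":36,"zc":58},"xsz":[74,10,64]},"kf":{"a":19,"cl":[19,94,21,32,50],"i":{"gc":73,"gz":14,"s":20},"pf":{"afy":50,"ak":75,"kb":97,"vg":23}}}
After op 15 (replace /dak/0/dzr 77): {"dak":[{"dzr":77,"guk":68,"j":54,"oay":13},{"kpj":62,"nor":72}],"fb":{"ceu":{"ko":2,"le":42},"d":52,"j":{"b":71,"djt":93,"t":62,"x":36,"zc":58},"xsz":[74,10,64]},"kf":{"a":19,"cl":[19,94,21,32,50],"i":{"gc":73,"gz":14,"s":20},"pf":{"afy":50,"ak":75,"kb":97,"vg":23}}}
After op 16 (remove /dak/1): {"dak":[{"dzr":77,"guk":68,"j":54,"oay":13}],"fb":{"ceu":{"ko":2,"le":42},"d":52,"j":{"b":71,"djt":93,"t":62,"x":36,"zc":58},"xsz":[74,10,64]},"kf":{"a":19,"cl":[19,94,21,32,50],"i":{"gc":73,"gz":14,"s":20},"pf":{"afy":50,"ak":75,"kb":97,"vg":23}}}
After op 17 (add /kf/u 91): {"dak":[{"dzr":77,"guk":68,"j":54,"oay":13}],"fb":{"ceu":{"ko":2,"le":42},"d":52,"j":{"b":71,"djt":93,"t":62,"x":36,"zc":58},"xsz":[74,10,64]},"kf":{"a":19,"cl":[19,94,21,32,50],"i":{"gc":73,"gz":14,"s":20},"pf":{"afy":50,"ak":75,"kb":97,"vg":23},"u":91}}
Size at path /fb/xsz: 3

Answer: 3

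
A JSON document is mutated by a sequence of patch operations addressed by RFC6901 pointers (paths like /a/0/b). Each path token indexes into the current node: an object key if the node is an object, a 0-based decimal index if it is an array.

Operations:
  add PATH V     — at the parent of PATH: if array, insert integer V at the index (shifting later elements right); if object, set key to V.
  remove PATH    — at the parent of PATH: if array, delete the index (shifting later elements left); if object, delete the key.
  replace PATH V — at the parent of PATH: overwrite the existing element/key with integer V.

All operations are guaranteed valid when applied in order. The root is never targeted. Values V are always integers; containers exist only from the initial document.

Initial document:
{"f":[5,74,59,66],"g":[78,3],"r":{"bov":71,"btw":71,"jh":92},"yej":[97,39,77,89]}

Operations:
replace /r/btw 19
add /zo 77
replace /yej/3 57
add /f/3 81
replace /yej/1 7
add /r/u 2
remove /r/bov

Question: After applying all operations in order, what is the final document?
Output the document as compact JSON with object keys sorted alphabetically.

After op 1 (replace /r/btw 19): {"f":[5,74,59,66],"g":[78,3],"r":{"bov":71,"btw":19,"jh":92},"yej":[97,39,77,89]}
After op 2 (add /zo 77): {"f":[5,74,59,66],"g":[78,3],"r":{"bov":71,"btw":19,"jh":92},"yej":[97,39,77,89],"zo":77}
After op 3 (replace /yej/3 57): {"f":[5,74,59,66],"g":[78,3],"r":{"bov":71,"btw":19,"jh":92},"yej":[97,39,77,57],"zo":77}
After op 4 (add /f/3 81): {"f":[5,74,59,81,66],"g":[78,3],"r":{"bov":71,"btw":19,"jh":92},"yej":[97,39,77,57],"zo":77}
After op 5 (replace /yej/1 7): {"f":[5,74,59,81,66],"g":[78,3],"r":{"bov":71,"btw":19,"jh":92},"yej":[97,7,77,57],"zo":77}
After op 6 (add /r/u 2): {"f":[5,74,59,81,66],"g":[78,3],"r":{"bov":71,"btw":19,"jh":92,"u":2},"yej":[97,7,77,57],"zo":77}
After op 7 (remove /r/bov): {"f":[5,74,59,81,66],"g":[78,3],"r":{"btw":19,"jh":92,"u":2},"yej":[97,7,77,57],"zo":77}

Answer: {"f":[5,74,59,81,66],"g":[78,3],"r":{"btw":19,"jh":92,"u":2},"yej":[97,7,77,57],"zo":77}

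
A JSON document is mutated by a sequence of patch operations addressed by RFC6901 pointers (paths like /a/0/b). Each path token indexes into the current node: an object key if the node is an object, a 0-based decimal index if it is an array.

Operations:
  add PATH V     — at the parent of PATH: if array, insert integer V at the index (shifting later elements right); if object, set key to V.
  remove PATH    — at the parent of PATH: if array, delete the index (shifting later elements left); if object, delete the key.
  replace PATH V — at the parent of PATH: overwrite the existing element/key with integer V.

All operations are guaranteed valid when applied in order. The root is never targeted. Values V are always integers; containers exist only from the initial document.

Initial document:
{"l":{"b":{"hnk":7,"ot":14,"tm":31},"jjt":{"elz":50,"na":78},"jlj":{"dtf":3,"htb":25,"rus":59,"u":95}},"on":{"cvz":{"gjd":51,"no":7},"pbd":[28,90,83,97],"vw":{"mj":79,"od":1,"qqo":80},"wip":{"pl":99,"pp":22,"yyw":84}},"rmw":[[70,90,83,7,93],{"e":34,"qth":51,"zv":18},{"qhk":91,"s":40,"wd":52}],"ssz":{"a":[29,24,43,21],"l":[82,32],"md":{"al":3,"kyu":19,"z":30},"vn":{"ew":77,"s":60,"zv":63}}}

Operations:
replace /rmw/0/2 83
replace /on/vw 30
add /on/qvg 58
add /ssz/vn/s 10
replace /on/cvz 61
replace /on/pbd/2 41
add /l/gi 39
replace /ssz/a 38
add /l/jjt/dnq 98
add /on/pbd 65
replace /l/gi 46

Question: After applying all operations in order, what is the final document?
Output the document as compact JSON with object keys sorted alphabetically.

After op 1 (replace /rmw/0/2 83): {"l":{"b":{"hnk":7,"ot":14,"tm":31},"jjt":{"elz":50,"na":78},"jlj":{"dtf":3,"htb":25,"rus":59,"u":95}},"on":{"cvz":{"gjd":51,"no":7},"pbd":[28,90,83,97],"vw":{"mj":79,"od":1,"qqo":80},"wip":{"pl":99,"pp":22,"yyw":84}},"rmw":[[70,90,83,7,93],{"e":34,"qth":51,"zv":18},{"qhk":91,"s":40,"wd":52}],"ssz":{"a":[29,24,43,21],"l":[82,32],"md":{"al":3,"kyu":19,"z":30},"vn":{"ew":77,"s":60,"zv":63}}}
After op 2 (replace /on/vw 30): {"l":{"b":{"hnk":7,"ot":14,"tm":31},"jjt":{"elz":50,"na":78},"jlj":{"dtf":3,"htb":25,"rus":59,"u":95}},"on":{"cvz":{"gjd":51,"no":7},"pbd":[28,90,83,97],"vw":30,"wip":{"pl":99,"pp":22,"yyw":84}},"rmw":[[70,90,83,7,93],{"e":34,"qth":51,"zv":18},{"qhk":91,"s":40,"wd":52}],"ssz":{"a":[29,24,43,21],"l":[82,32],"md":{"al":3,"kyu":19,"z":30},"vn":{"ew":77,"s":60,"zv":63}}}
After op 3 (add /on/qvg 58): {"l":{"b":{"hnk":7,"ot":14,"tm":31},"jjt":{"elz":50,"na":78},"jlj":{"dtf":3,"htb":25,"rus":59,"u":95}},"on":{"cvz":{"gjd":51,"no":7},"pbd":[28,90,83,97],"qvg":58,"vw":30,"wip":{"pl":99,"pp":22,"yyw":84}},"rmw":[[70,90,83,7,93],{"e":34,"qth":51,"zv":18},{"qhk":91,"s":40,"wd":52}],"ssz":{"a":[29,24,43,21],"l":[82,32],"md":{"al":3,"kyu":19,"z":30},"vn":{"ew":77,"s":60,"zv":63}}}
After op 4 (add /ssz/vn/s 10): {"l":{"b":{"hnk":7,"ot":14,"tm":31},"jjt":{"elz":50,"na":78},"jlj":{"dtf":3,"htb":25,"rus":59,"u":95}},"on":{"cvz":{"gjd":51,"no":7},"pbd":[28,90,83,97],"qvg":58,"vw":30,"wip":{"pl":99,"pp":22,"yyw":84}},"rmw":[[70,90,83,7,93],{"e":34,"qth":51,"zv":18},{"qhk":91,"s":40,"wd":52}],"ssz":{"a":[29,24,43,21],"l":[82,32],"md":{"al":3,"kyu":19,"z":30},"vn":{"ew":77,"s":10,"zv":63}}}
After op 5 (replace /on/cvz 61): {"l":{"b":{"hnk":7,"ot":14,"tm":31},"jjt":{"elz":50,"na":78},"jlj":{"dtf":3,"htb":25,"rus":59,"u":95}},"on":{"cvz":61,"pbd":[28,90,83,97],"qvg":58,"vw":30,"wip":{"pl":99,"pp":22,"yyw":84}},"rmw":[[70,90,83,7,93],{"e":34,"qth":51,"zv":18},{"qhk":91,"s":40,"wd":52}],"ssz":{"a":[29,24,43,21],"l":[82,32],"md":{"al":3,"kyu":19,"z":30},"vn":{"ew":77,"s":10,"zv":63}}}
After op 6 (replace /on/pbd/2 41): {"l":{"b":{"hnk":7,"ot":14,"tm":31},"jjt":{"elz":50,"na":78},"jlj":{"dtf":3,"htb":25,"rus":59,"u":95}},"on":{"cvz":61,"pbd":[28,90,41,97],"qvg":58,"vw":30,"wip":{"pl":99,"pp":22,"yyw":84}},"rmw":[[70,90,83,7,93],{"e":34,"qth":51,"zv":18},{"qhk":91,"s":40,"wd":52}],"ssz":{"a":[29,24,43,21],"l":[82,32],"md":{"al":3,"kyu":19,"z":30},"vn":{"ew":77,"s":10,"zv":63}}}
After op 7 (add /l/gi 39): {"l":{"b":{"hnk":7,"ot":14,"tm":31},"gi":39,"jjt":{"elz":50,"na":78},"jlj":{"dtf":3,"htb":25,"rus":59,"u":95}},"on":{"cvz":61,"pbd":[28,90,41,97],"qvg":58,"vw":30,"wip":{"pl":99,"pp":22,"yyw":84}},"rmw":[[70,90,83,7,93],{"e":34,"qth":51,"zv":18},{"qhk":91,"s":40,"wd":52}],"ssz":{"a":[29,24,43,21],"l":[82,32],"md":{"al":3,"kyu":19,"z":30},"vn":{"ew":77,"s":10,"zv":63}}}
After op 8 (replace /ssz/a 38): {"l":{"b":{"hnk":7,"ot":14,"tm":31},"gi":39,"jjt":{"elz":50,"na":78},"jlj":{"dtf":3,"htb":25,"rus":59,"u":95}},"on":{"cvz":61,"pbd":[28,90,41,97],"qvg":58,"vw":30,"wip":{"pl":99,"pp":22,"yyw":84}},"rmw":[[70,90,83,7,93],{"e":34,"qth":51,"zv":18},{"qhk":91,"s":40,"wd":52}],"ssz":{"a":38,"l":[82,32],"md":{"al":3,"kyu":19,"z":30},"vn":{"ew":77,"s":10,"zv":63}}}
After op 9 (add /l/jjt/dnq 98): {"l":{"b":{"hnk":7,"ot":14,"tm":31},"gi":39,"jjt":{"dnq":98,"elz":50,"na":78},"jlj":{"dtf":3,"htb":25,"rus":59,"u":95}},"on":{"cvz":61,"pbd":[28,90,41,97],"qvg":58,"vw":30,"wip":{"pl":99,"pp":22,"yyw":84}},"rmw":[[70,90,83,7,93],{"e":34,"qth":51,"zv":18},{"qhk":91,"s":40,"wd":52}],"ssz":{"a":38,"l":[82,32],"md":{"al":3,"kyu":19,"z":30},"vn":{"ew":77,"s":10,"zv":63}}}
After op 10 (add /on/pbd 65): {"l":{"b":{"hnk":7,"ot":14,"tm":31},"gi":39,"jjt":{"dnq":98,"elz":50,"na":78},"jlj":{"dtf":3,"htb":25,"rus":59,"u":95}},"on":{"cvz":61,"pbd":65,"qvg":58,"vw":30,"wip":{"pl":99,"pp":22,"yyw":84}},"rmw":[[70,90,83,7,93],{"e":34,"qth":51,"zv":18},{"qhk":91,"s":40,"wd":52}],"ssz":{"a":38,"l":[82,32],"md":{"al":3,"kyu":19,"z":30},"vn":{"ew":77,"s":10,"zv":63}}}
After op 11 (replace /l/gi 46): {"l":{"b":{"hnk":7,"ot":14,"tm":31},"gi":46,"jjt":{"dnq":98,"elz":50,"na":78},"jlj":{"dtf":3,"htb":25,"rus":59,"u":95}},"on":{"cvz":61,"pbd":65,"qvg":58,"vw":30,"wip":{"pl":99,"pp":22,"yyw":84}},"rmw":[[70,90,83,7,93],{"e":34,"qth":51,"zv":18},{"qhk":91,"s":40,"wd":52}],"ssz":{"a":38,"l":[82,32],"md":{"al":3,"kyu":19,"z":30},"vn":{"ew":77,"s":10,"zv":63}}}

Answer: {"l":{"b":{"hnk":7,"ot":14,"tm":31},"gi":46,"jjt":{"dnq":98,"elz":50,"na":78},"jlj":{"dtf":3,"htb":25,"rus":59,"u":95}},"on":{"cvz":61,"pbd":65,"qvg":58,"vw":30,"wip":{"pl":99,"pp":22,"yyw":84}},"rmw":[[70,90,83,7,93],{"e":34,"qth":51,"zv":18},{"qhk":91,"s":40,"wd":52}],"ssz":{"a":38,"l":[82,32],"md":{"al":3,"kyu":19,"z":30},"vn":{"ew":77,"s":10,"zv":63}}}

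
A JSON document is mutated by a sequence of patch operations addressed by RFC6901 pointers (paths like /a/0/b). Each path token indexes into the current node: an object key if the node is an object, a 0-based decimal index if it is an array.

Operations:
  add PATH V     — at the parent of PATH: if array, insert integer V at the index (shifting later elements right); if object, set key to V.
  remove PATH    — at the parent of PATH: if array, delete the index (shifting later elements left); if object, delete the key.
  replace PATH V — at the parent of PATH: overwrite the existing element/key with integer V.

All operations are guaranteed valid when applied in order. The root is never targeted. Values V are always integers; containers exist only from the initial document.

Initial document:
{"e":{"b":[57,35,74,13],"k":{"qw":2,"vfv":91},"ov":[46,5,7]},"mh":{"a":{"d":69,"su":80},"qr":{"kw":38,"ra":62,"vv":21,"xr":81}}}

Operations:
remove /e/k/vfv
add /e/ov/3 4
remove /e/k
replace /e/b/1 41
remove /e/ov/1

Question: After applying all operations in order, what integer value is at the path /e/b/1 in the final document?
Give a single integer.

After op 1 (remove /e/k/vfv): {"e":{"b":[57,35,74,13],"k":{"qw":2},"ov":[46,5,7]},"mh":{"a":{"d":69,"su":80},"qr":{"kw":38,"ra":62,"vv":21,"xr":81}}}
After op 2 (add /e/ov/3 4): {"e":{"b":[57,35,74,13],"k":{"qw":2},"ov":[46,5,7,4]},"mh":{"a":{"d":69,"su":80},"qr":{"kw":38,"ra":62,"vv":21,"xr":81}}}
After op 3 (remove /e/k): {"e":{"b":[57,35,74,13],"ov":[46,5,7,4]},"mh":{"a":{"d":69,"su":80},"qr":{"kw":38,"ra":62,"vv":21,"xr":81}}}
After op 4 (replace /e/b/1 41): {"e":{"b":[57,41,74,13],"ov":[46,5,7,4]},"mh":{"a":{"d":69,"su":80},"qr":{"kw":38,"ra":62,"vv":21,"xr":81}}}
After op 5 (remove /e/ov/1): {"e":{"b":[57,41,74,13],"ov":[46,7,4]},"mh":{"a":{"d":69,"su":80},"qr":{"kw":38,"ra":62,"vv":21,"xr":81}}}
Value at /e/b/1: 41

Answer: 41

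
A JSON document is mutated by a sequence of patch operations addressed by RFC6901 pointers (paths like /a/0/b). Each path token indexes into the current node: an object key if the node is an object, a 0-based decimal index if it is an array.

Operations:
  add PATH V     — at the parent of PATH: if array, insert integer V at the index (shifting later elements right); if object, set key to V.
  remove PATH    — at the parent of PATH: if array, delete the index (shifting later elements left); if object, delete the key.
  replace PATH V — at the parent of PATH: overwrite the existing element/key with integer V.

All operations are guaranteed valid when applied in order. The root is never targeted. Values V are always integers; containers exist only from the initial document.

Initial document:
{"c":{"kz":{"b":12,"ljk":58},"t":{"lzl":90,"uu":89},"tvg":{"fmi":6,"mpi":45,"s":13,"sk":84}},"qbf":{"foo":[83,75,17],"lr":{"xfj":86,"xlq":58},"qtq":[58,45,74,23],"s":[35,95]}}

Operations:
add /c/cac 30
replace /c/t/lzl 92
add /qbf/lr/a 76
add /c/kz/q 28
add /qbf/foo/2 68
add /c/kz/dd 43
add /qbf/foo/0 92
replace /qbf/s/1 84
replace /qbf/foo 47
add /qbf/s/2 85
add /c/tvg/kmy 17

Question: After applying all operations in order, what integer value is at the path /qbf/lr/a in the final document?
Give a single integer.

Answer: 76

Derivation:
After op 1 (add /c/cac 30): {"c":{"cac":30,"kz":{"b":12,"ljk":58},"t":{"lzl":90,"uu":89},"tvg":{"fmi":6,"mpi":45,"s":13,"sk":84}},"qbf":{"foo":[83,75,17],"lr":{"xfj":86,"xlq":58},"qtq":[58,45,74,23],"s":[35,95]}}
After op 2 (replace /c/t/lzl 92): {"c":{"cac":30,"kz":{"b":12,"ljk":58},"t":{"lzl":92,"uu":89},"tvg":{"fmi":6,"mpi":45,"s":13,"sk":84}},"qbf":{"foo":[83,75,17],"lr":{"xfj":86,"xlq":58},"qtq":[58,45,74,23],"s":[35,95]}}
After op 3 (add /qbf/lr/a 76): {"c":{"cac":30,"kz":{"b":12,"ljk":58},"t":{"lzl":92,"uu":89},"tvg":{"fmi":6,"mpi":45,"s":13,"sk":84}},"qbf":{"foo":[83,75,17],"lr":{"a":76,"xfj":86,"xlq":58},"qtq":[58,45,74,23],"s":[35,95]}}
After op 4 (add /c/kz/q 28): {"c":{"cac":30,"kz":{"b":12,"ljk":58,"q":28},"t":{"lzl":92,"uu":89},"tvg":{"fmi":6,"mpi":45,"s":13,"sk":84}},"qbf":{"foo":[83,75,17],"lr":{"a":76,"xfj":86,"xlq":58},"qtq":[58,45,74,23],"s":[35,95]}}
After op 5 (add /qbf/foo/2 68): {"c":{"cac":30,"kz":{"b":12,"ljk":58,"q":28},"t":{"lzl":92,"uu":89},"tvg":{"fmi":6,"mpi":45,"s":13,"sk":84}},"qbf":{"foo":[83,75,68,17],"lr":{"a":76,"xfj":86,"xlq":58},"qtq":[58,45,74,23],"s":[35,95]}}
After op 6 (add /c/kz/dd 43): {"c":{"cac":30,"kz":{"b":12,"dd":43,"ljk":58,"q":28},"t":{"lzl":92,"uu":89},"tvg":{"fmi":6,"mpi":45,"s":13,"sk":84}},"qbf":{"foo":[83,75,68,17],"lr":{"a":76,"xfj":86,"xlq":58},"qtq":[58,45,74,23],"s":[35,95]}}
After op 7 (add /qbf/foo/0 92): {"c":{"cac":30,"kz":{"b":12,"dd":43,"ljk":58,"q":28},"t":{"lzl":92,"uu":89},"tvg":{"fmi":6,"mpi":45,"s":13,"sk":84}},"qbf":{"foo":[92,83,75,68,17],"lr":{"a":76,"xfj":86,"xlq":58},"qtq":[58,45,74,23],"s":[35,95]}}
After op 8 (replace /qbf/s/1 84): {"c":{"cac":30,"kz":{"b":12,"dd":43,"ljk":58,"q":28},"t":{"lzl":92,"uu":89},"tvg":{"fmi":6,"mpi":45,"s":13,"sk":84}},"qbf":{"foo":[92,83,75,68,17],"lr":{"a":76,"xfj":86,"xlq":58},"qtq":[58,45,74,23],"s":[35,84]}}
After op 9 (replace /qbf/foo 47): {"c":{"cac":30,"kz":{"b":12,"dd":43,"ljk":58,"q":28},"t":{"lzl":92,"uu":89},"tvg":{"fmi":6,"mpi":45,"s":13,"sk":84}},"qbf":{"foo":47,"lr":{"a":76,"xfj":86,"xlq":58},"qtq":[58,45,74,23],"s":[35,84]}}
After op 10 (add /qbf/s/2 85): {"c":{"cac":30,"kz":{"b":12,"dd":43,"ljk":58,"q":28},"t":{"lzl":92,"uu":89},"tvg":{"fmi":6,"mpi":45,"s":13,"sk":84}},"qbf":{"foo":47,"lr":{"a":76,"xfj":86,"xlq":58},"qtq":[58,45,74,23],"s":[35,84,85]}}
After op 11 (add /c/tvg/kmy 17): {"c":{"cac":30,"kz":{"b":12,"dd":43,"ljk":58,"q":28},"t":{"lzl":92,"uu":89},"tvg":{"fmi":6,"kmy":17,"mpi":45,"s":13,"sk":84}},"qbf":{"foo":47,"lr":{"a":76,"xfj":86,"xlq":58},"qtq":[58,45,74,23],"s":[35,84,85]}}
Value at /qbf/lr/a: 76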